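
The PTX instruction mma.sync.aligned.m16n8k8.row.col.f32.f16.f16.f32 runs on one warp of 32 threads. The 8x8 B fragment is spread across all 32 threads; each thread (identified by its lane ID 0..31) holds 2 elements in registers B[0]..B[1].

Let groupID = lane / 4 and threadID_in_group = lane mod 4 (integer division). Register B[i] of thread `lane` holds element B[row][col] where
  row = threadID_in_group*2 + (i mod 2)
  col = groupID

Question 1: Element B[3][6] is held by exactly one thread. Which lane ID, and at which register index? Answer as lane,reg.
25,1

c: 6->gid=6  r: 3->tid=1,i&1=1
L=6*4+1=25  i=1=1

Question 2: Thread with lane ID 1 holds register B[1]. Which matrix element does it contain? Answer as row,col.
lane 1⇒1/4=0, 1 mod 4=1
i=1  r:2·1+1⇒3  c:0

3,0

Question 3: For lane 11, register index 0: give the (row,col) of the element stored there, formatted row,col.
6,2

lane 11→11/4=2, 11 mod 4=3
i=0  r:2·3+0→6  c:2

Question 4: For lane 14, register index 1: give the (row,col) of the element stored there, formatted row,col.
5,3

14: G=3,T=2
[1] (2*2+1,3) = (5,3)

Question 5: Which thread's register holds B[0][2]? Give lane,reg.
c=2→G=2  r=0→T=0,p=0
L=2*4+0=8  i=0=0

8,0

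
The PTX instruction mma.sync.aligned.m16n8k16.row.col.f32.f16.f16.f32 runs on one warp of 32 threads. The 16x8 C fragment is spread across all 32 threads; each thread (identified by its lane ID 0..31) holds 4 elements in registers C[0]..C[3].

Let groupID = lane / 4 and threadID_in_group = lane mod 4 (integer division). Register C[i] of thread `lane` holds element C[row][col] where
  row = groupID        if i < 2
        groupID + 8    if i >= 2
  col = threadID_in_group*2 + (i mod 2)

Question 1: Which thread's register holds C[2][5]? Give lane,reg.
10,1

r=2->g=2,rb=0  c=5->t=2,b0=1
L=2*4+2=10  i=0*2+1=1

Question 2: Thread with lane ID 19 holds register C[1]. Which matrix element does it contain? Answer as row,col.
lane 19: gid=4 (19/4), tid=3 (19%4)
i=1: r=4+0=4, c=3*2+1=7

4,7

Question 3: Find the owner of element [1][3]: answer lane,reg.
r=1->g=1,rb=0  c=3->t=1,b0=1
L=1*4+1=5  i=0*2+1=1

5,1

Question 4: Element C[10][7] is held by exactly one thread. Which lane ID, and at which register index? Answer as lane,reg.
11,3

r: 10->gid=2,r8=1  c: 7->tid=3,i&1=1
L=2*4+3=11  i=1*2+1=3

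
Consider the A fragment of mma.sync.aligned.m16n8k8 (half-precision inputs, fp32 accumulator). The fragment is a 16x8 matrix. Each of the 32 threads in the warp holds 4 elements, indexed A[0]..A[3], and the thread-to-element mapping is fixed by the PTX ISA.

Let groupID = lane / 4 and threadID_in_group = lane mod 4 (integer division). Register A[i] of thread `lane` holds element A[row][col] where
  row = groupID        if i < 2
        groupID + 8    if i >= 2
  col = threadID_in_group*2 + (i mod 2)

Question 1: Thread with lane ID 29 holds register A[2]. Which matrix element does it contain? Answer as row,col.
15,2

29: gr=7,th=1
[2] (7+8,1*2+0) = (15,2)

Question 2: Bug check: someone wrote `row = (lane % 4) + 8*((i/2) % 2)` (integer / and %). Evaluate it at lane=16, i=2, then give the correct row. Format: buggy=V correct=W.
buggy=8 correct=12

`(lane % 4) + 8*((i/2) % 2)`[16,2]⇒8
16: gr=4,th=0
[2] (4+8,0*2+0) = (12,0)
row: 8 vs 12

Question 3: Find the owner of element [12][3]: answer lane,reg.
r=12->g=4,rb=1  c=3->t=1,b0=1
L=4*4+1=17  i=1*2+1=3

17,3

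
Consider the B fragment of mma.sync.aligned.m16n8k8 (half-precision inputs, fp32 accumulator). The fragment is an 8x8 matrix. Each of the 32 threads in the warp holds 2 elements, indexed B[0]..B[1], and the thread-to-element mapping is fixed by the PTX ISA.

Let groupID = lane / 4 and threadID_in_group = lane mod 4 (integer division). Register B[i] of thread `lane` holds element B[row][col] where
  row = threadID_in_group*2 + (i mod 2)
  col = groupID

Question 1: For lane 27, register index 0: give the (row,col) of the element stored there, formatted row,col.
6,6

lane 27: gid=6 (27/4), tid=3 (27%4)
i=0: r=3*2+0=6, c=gid=6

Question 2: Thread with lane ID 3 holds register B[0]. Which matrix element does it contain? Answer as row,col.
lane 3->3/4=0, 3 mod 4=3
i=0  r:2·3+0->6  c:0

6,0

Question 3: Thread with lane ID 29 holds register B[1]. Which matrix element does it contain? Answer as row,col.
29: g=7,t=1
[1] (1*2+1,7) = (3,7)

3,7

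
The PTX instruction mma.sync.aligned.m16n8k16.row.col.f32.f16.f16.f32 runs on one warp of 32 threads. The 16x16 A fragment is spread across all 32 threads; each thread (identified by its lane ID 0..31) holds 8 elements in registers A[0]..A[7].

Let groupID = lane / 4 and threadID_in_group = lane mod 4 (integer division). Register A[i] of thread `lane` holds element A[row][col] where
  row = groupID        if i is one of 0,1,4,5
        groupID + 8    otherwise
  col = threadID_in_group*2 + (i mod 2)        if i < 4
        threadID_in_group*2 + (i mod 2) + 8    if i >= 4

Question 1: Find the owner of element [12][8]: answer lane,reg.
r=12⇒gr=4,Rb=1  c=8⇒Cb=1,th=0,odd=0
L=4*4+0=16  i=1*4+1*2+0=6

16,6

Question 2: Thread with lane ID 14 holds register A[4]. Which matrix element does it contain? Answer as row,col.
3,12

lane 14: grp=3 (14/4), tig=2 (14%4)
i=4: r=3+0=3, c=2*2+0+8=12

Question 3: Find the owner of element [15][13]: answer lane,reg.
30,7

r=15->g=7,rb=1  c=13->cb=1,t=2,b0=1
L=7*4+2=30  i=1*4+1*2+1=7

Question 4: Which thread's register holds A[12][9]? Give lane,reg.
r:12=>grp=4,rB=1  c:9=>cB=1,tig=0,lo=1
L=4*4+0=16  i=1*4+1*2+1=7

16,7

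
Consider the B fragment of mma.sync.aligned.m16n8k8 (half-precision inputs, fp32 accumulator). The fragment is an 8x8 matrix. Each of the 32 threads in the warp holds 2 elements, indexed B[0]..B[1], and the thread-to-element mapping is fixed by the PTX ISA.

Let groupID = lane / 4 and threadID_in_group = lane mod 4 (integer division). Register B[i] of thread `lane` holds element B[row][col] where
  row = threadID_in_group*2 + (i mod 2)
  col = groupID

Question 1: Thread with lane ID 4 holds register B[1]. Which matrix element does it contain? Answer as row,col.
lane 4: gr=1 (4/4), th=0 (4%4)
i=1: r=0*2+1=1, c=gr=1

1,1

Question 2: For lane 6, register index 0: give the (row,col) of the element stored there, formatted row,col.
4,1

L=6=>grp=6>>2=1, tig=6&3=2
[0]=>row 2·2+0=4  col grp=1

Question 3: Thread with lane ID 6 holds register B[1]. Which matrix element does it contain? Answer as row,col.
5,1

lane 6=>6/4=1, 6 mod 4=2
i=1  r:2·2+1=>5  c:1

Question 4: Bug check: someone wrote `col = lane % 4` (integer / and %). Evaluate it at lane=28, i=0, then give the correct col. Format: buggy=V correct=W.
buggy=0 correct=7

`lane % 4`[28,0]->0
28: gid=7,tid=0
[0] (0*2+0,7) = (0,7)
col: 0 vs 7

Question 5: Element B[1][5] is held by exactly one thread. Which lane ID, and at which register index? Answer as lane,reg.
c: 5->gid=5  r: 1->tid=0,i&1=1
L=5*4+0=20  i=1=1

20,1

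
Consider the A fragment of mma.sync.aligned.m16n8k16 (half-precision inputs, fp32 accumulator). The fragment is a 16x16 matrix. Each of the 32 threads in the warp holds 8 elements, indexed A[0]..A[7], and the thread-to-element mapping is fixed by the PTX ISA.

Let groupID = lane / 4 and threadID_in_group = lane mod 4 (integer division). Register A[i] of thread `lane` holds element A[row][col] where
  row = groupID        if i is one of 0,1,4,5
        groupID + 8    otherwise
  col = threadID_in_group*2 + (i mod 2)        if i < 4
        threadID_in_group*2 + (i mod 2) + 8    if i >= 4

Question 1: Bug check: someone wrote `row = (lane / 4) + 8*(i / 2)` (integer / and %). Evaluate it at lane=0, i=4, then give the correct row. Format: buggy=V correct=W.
`(lane / 4) + 8*(i / 2)`[0,4]→16
0: G=0,T=0
[4] (0+0,0*2+0+8) = (0,8)
row: 16 vs 0

buggy=16 correct=0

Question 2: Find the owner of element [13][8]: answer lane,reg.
20,6

r=13→G=5,rhi=1  c=8→chi=1,T=0,p=0
L=5*4+0=20  i=1*4+1*2+0=6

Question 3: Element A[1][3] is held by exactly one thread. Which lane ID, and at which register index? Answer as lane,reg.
5,1

r=1→G=1,rhi=0  c=3→chi=0,T=1,p=1
L=1*4+1=5  i=0*4+0*2+1=1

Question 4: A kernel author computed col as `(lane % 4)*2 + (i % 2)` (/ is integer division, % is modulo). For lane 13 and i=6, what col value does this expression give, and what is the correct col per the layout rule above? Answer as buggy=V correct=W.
`(lane % 4)*2 + (i % 2)`[13,6]=>2
L=13=>grp=13>>2=3, tig=13&3=1
[6]=>row 3+8=11  col 1·2+0+8=10
col: 2 vs 10

buggy=2 correct=10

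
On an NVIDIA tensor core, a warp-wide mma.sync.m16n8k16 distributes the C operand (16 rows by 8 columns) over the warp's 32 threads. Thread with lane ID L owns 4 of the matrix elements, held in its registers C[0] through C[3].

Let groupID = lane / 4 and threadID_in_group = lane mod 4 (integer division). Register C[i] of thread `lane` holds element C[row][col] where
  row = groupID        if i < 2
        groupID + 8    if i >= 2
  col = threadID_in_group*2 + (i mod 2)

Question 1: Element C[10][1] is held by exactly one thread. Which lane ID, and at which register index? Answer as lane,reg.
r=10⇒gr=2,Rb=1  c=1⇒th=0,odd=1
L=2*4+0=8  i=1*2+1=3

8,3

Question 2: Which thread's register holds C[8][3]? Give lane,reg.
1,3

r=8->g=0,rb=1  c=3->t=1,b0=1
L=0*4+1=1  i=1*2+1=3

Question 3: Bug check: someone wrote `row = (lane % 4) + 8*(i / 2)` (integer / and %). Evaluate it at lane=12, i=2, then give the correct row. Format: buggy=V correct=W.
`(lane % 4) + 8*(i / 2)`[12,2]=>8
12: grp=3,tig=0
[2] (3+8,0*2+0) = (11,0)
row: 8 vs 11

buggy=8 correct=11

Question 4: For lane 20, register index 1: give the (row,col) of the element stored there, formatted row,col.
L=20->g=20>>2=5, t=20&3=0
[1]->row 5+0=5  col 0·2+1=1

5,1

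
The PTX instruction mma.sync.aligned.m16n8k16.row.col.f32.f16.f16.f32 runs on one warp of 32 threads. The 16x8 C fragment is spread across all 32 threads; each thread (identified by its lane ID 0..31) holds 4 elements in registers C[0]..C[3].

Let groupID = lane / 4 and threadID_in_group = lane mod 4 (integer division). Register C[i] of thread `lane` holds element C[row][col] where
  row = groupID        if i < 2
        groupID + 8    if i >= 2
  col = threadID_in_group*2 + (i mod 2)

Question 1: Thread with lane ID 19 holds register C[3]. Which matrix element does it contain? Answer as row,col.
12,7

lane 19: gr=4 (19/4), th=3 (19%4)
i=3: r=4+8=12, c=3*2+1=7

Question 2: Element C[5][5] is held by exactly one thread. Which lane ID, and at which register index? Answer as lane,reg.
r: 5->gid=5,r8=0  c: 5->tid=2,i&1=1
L=5*4+2=22  i=0*2+1=1

22,1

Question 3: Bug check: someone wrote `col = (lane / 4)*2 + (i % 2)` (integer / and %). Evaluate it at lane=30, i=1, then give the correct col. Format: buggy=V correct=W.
buggy=15 correct=5

`(lane / 4)*2 + (i % 2)`[30,1]=>15
30: grp=7,tig=2
[1] (7+0,2*2+1) = (7,5)
col: 15 vs 5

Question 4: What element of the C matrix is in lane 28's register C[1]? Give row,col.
7,1

L=28->gid=28>>2=7, tid=28&3=0
[1]->row 7+0=7  col 0·2+1=1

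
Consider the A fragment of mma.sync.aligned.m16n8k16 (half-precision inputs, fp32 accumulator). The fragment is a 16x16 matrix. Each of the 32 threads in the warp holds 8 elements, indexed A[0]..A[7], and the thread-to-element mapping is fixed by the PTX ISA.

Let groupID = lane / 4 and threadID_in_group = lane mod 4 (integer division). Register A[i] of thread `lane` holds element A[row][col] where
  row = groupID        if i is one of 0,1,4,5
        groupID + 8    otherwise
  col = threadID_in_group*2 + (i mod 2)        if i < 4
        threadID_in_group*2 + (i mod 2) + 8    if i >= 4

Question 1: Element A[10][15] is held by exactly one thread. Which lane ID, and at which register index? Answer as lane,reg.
11,7

r=10→G=2,rhi=1  c=15→chi=1,T=3,p=1
L=2*4+3=11  i=1*4+1*2+1=7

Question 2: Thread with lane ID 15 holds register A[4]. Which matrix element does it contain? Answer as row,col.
15: g=3,t=3
[4] (3+0,3*2+0+8) = (3,14)

3,14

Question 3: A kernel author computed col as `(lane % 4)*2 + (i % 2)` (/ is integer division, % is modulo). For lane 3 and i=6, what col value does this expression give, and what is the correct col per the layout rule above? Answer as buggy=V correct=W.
buggy=6 correct=14

`(lane % 4)*2 + (i % 2)`[3,6]->6
lane 3: g=0 (3/4), t=3 (3%4)
i=6: r=0+8=8, c=3*2+0+8=14
col: 6 vs 14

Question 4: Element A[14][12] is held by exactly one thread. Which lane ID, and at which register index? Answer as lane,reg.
26,6

r: 14->gid=6,r8=1  c: 12->c8=1,tid=2,i&1=0
L=6*4+2=26  i=1*4+1*2+0=6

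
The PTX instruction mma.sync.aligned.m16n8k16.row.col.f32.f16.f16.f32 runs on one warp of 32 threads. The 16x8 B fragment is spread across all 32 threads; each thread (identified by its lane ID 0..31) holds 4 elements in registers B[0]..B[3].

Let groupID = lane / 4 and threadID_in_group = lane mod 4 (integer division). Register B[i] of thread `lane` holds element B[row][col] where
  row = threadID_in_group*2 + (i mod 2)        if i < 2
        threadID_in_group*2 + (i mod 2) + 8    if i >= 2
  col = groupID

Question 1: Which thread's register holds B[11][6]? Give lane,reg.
25,3

c=6->g=6  r=11->rb=1,t=1,b0=1
L=6*4+1=25  i=1*2+1=3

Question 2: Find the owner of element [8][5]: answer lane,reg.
c:5=>grp=5  r:8=>rB=1,tig=0,lo=0
L=5*4+0=20  i=1*2+0=2

20,2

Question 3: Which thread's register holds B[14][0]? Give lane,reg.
c: 0->gid=0  r: 14->r8=1,tid=3,i&1=0
L=0*4+3=3  i=1*2+0=2

3,2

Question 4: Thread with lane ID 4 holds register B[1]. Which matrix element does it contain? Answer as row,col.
lane 4->4/4=1, 4 mod 4=0
i=1  r:2·0+1+0->1  c:1

1,1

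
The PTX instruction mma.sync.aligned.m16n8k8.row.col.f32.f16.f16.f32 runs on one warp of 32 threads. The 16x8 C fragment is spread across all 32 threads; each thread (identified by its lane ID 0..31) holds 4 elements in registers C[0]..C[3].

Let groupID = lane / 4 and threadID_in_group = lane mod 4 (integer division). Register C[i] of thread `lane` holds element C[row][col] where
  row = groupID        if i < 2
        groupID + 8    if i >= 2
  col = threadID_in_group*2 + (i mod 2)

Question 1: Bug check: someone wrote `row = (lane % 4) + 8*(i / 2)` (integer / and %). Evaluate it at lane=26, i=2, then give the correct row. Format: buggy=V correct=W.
`(lane % 4) + 8*(i / 2)`[26,2]⇒10
L=26⇒gr=26>>2=6, th=26&3=2
[2]⇒row 6+8=14  col 2·2+0=4
row: 10 vs 14

buggy=10 correct=14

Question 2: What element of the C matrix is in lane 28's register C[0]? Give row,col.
lane 28: gr=7 (28/4), th=0 (28%4)
i=0: r=7+0=7, c=0*2+0=0

7,0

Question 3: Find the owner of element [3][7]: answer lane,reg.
15,1

r=3⇒gr=3,Rb=0  c=7⇒th=3,odd=1
L=3*4+3=15  i=0*2+1=1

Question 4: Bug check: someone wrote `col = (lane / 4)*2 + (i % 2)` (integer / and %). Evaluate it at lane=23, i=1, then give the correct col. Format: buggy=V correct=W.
buggy=11 correct=7

`(lane / 4)*2 + (i % 2)`[23,1]⇒11
23: gr=5,th=3
[1] (5+0,3*2+1) = (5,7)
col: 11 vs 7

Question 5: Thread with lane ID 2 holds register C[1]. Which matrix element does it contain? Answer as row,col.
0,5

lane 2: G=0 (2/4), T=2 (2%4)
i=1: r=0+0=0, c=2*2+1=5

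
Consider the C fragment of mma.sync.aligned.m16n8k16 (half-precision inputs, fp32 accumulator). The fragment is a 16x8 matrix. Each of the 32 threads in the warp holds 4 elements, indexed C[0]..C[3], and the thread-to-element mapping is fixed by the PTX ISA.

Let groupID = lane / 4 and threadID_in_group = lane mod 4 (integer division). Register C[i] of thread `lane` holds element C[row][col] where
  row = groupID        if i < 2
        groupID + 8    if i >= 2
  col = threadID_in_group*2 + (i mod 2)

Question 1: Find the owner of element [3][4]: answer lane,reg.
r=3->g=3,rb=0  c=4->t=2,b0=0
L=3*4+2=14  i=0*2+0=0

14,0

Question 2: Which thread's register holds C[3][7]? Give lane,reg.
r=3->g=3,rb=0  c=7->t=3,b0=1
L=3*4+3=15  i=0*2+1=1

15,1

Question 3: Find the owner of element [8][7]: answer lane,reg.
r=8⇒gr=0,Rb=1  c=7⇒th=3,odd=1
L=0*4+3=3  i=1*2+1=3

3,3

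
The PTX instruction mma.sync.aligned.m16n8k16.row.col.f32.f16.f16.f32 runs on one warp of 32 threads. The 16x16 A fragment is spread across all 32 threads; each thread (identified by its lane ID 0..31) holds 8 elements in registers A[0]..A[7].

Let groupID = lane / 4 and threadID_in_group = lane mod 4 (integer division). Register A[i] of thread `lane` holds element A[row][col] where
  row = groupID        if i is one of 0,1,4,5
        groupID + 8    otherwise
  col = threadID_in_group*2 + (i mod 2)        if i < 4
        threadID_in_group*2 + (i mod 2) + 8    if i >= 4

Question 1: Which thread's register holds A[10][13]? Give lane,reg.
r: 10->gid=2,r8=1  c: 13->c8=1,tid=2,i&1=1
L=2*4+2=10  i=1*4+1*2+1=7

10,7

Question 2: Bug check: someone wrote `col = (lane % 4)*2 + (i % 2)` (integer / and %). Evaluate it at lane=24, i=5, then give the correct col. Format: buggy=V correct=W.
`(lane % 4)*2 + (i % 2)`[24,5]⇒1
lane 24: gr=6 (24/4), th=0 (24%4)
i=5: r=6+0=6, c=0*2+1+8=9
col: 1 vs 9

buggy=1 correct=9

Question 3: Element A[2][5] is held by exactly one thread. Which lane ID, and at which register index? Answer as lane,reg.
10,1

r=2⇒gr=2,Rb=0  c=5⇒Cb=0,th=2,odd=1
L=2*4+2=10  i=0*4+0*2+1=1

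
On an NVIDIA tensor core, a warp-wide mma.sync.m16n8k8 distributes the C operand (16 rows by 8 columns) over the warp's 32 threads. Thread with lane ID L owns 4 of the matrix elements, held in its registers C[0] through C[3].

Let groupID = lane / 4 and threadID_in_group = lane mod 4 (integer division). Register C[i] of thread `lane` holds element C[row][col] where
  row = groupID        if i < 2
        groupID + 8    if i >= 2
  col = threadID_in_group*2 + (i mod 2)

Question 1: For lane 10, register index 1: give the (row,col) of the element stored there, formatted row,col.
2,5

L=10→G=10>>2=2, T=10&3=2
[1]→row 2+0=2  col 2·2+1=5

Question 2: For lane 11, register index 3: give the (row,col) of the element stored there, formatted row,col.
10,7

lane 11->11/4=2, 11 mod 4=3
i=3  r:2+8->10  c:2·3+1->7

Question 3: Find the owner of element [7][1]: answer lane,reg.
28,1

r=7⇒gr=7,Rb=0  c=1⇒th=0,odd=1
L=7*4+0=28  i=0*2+1=1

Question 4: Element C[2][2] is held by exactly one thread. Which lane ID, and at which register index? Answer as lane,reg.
9,0

r: 2->gid=2,r8=0  c: 2->tid=1,i&1=0
L=2*4+1=9  i=0*2+0=0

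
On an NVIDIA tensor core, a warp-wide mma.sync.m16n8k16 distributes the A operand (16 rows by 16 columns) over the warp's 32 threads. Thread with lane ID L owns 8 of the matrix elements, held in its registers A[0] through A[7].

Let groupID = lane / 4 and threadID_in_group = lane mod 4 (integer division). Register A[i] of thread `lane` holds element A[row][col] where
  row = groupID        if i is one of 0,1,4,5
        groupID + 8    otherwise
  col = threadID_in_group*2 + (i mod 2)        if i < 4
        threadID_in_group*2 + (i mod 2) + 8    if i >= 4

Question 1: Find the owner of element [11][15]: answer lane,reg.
r: 11->gid=3,r8=1  c: 15->c8=1,tid=3,i&1=1
L=3*4+3=15  i=1*4+1*2+1=7

15,7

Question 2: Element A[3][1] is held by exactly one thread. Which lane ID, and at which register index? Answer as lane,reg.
12,1

r=3->g=3,rb=0  c=1->cb=0,t=0,b0=1
L=3*4+0=12  i=0*4+0*2+1=1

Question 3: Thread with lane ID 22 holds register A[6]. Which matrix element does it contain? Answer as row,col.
L=22->g=22>>2=5, t=22&3=2
[6]->row 5+8=13  col 2·2+0+8=12

13,12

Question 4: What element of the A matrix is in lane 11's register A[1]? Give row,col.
lane 11: grp=2 (11/4), tig=3 (11%4)
i=1: r=2+0=2, c=3*2+1+0=7

2,7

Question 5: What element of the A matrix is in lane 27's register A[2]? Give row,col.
14,6

lane 27: grp=6 (27/4), tig=3 (27%4)
i=2: r=6+8=14, c=3*2+0+0=6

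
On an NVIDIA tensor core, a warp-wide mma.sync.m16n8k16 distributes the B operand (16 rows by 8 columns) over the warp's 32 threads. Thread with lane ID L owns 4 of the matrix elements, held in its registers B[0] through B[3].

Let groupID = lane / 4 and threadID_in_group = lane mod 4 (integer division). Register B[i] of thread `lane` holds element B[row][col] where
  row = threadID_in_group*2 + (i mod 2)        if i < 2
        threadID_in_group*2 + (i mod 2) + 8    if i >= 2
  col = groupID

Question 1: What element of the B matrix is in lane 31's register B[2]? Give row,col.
31: grp=7,tig=3
[2] (3*2+0+8,7) = (14,7)

14,7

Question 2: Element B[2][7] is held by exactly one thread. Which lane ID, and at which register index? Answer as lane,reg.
29,0

c:7=>grp=7  r:2=>rB=0,tig=1,lo=0
L=7*4+1=29  i=0*2+0=0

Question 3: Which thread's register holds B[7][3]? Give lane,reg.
15,1

c=3→G=3  r=7→rhi=0,T=3,p=1
L=3*4+3=15  i=0*2+1=1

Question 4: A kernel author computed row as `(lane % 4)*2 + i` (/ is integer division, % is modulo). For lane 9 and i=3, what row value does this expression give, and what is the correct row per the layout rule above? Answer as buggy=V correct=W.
buggy=5 correct=11

`(lane % 4)*2 + i`[9,3]⇒5
lane 9⇒9/4=2, 9 mod 4=1
i=3  r:2·1+1+8⇒11  c:2
row: 5 vs 11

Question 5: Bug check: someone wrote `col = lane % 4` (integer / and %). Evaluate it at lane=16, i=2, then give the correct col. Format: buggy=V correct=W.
buggy=0 correct=4

`lane % 4`[16,2]⇒0
lane 16: gr=4 (16/4), th=0 (16%4)
i=2: r=0*2+0+8=8, c=gr=4
col: 0 vs 4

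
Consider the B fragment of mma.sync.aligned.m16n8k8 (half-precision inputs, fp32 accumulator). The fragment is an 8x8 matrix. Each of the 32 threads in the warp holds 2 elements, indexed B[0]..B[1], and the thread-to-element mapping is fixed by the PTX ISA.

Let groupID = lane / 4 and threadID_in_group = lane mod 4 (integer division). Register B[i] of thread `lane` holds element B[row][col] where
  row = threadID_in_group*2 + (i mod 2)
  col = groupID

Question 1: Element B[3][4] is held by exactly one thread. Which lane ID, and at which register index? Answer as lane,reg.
c: 4->gid=4  r: 3->tid=1,i&1=1
L=4*4+1=17  i=1=1

17,1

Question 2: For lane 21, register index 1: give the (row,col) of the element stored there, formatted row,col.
lane 21: G=5 (21/4), T=1 (21%4)
i=1: r=1*2+1=3, c=G=5

3,5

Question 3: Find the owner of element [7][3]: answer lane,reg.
c=3⇒gr=3  r=7⇒th=3,odd=1
L=3*4+3=15  i=1=1

15,1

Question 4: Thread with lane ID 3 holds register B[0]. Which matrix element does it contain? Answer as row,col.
lane 3=>3/4=0, 3 mod 4=3
i=0  r:2·3+0=>6  c:0

6,0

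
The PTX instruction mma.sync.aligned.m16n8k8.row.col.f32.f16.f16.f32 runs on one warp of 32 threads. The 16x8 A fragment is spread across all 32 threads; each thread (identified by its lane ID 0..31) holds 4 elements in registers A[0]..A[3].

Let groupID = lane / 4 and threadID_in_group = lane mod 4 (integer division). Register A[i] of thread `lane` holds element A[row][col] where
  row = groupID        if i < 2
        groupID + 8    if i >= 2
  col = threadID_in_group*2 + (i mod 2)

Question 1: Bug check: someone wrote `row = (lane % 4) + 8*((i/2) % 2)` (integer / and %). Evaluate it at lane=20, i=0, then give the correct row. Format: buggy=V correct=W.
buggy=0 correct=5

`(lane % 4) + 8*((i/2) % 2)`[20,0]⇒0
lane 20⇒20/4=5, 20 mod 4=0
i=0  r:5+0⇒5  c:2·0+0⇒0
row: 0 vs 5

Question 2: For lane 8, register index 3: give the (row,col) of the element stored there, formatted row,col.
lane 8: g=2 (8/4), t=0 (8%4)
i=3: r=2+8=10, c=0*2+1=1

10,1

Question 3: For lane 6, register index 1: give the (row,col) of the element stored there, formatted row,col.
lane 6→6/4=1, 6 mod 4=2
i=1  r:1+0→1  c:2·2+1→5

1,5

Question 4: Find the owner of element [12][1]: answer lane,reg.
r:12=>grp=4,rB=1  c:1=>tig=0,lo=1
L=4*4+0=16  i=1*2+1=3

16,3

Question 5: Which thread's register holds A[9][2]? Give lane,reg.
5,2

r=9→G=1,rhi=1  c=2→T=1,p=0
L=1*4+1=5  i=1*2+0=2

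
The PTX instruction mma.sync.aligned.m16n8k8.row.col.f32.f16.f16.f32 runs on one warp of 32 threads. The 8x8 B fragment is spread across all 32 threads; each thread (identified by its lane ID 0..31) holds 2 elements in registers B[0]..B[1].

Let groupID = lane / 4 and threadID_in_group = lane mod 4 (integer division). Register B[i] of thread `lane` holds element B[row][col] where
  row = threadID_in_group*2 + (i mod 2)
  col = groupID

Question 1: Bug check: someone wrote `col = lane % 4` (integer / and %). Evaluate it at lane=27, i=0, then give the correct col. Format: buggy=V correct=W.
buggy=3 correct=6

`lane % 4`[27,0]=>3
27: grp=6,tig=3
[0] (3*2+0,6) = (6,6)
col: 3 vs 6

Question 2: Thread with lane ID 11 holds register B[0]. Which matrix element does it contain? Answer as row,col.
6,2

lane 11->11/4=2, 11 mod 4=3
i=0  r:2·3+0->6  c:2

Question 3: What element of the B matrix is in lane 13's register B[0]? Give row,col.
L=13=>grp=13>>2=3, tig=13&3=1
[0]=>row 1·2+0=2  col grp=3

2,3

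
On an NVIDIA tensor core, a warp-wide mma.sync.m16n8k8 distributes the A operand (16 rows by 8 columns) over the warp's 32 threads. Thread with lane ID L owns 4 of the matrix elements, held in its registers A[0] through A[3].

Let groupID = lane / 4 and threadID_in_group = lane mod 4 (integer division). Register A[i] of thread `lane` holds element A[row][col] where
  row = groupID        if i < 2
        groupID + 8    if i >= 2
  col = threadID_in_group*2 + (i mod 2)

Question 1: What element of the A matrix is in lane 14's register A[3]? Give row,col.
11,5

lane 14: g=3 (14/4), t=2 (14%4)
i=3: r=3+8=11, c=2*2+1=5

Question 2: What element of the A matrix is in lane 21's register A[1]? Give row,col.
lane 21: grp=5 (21/4), tig=1 (21%4)
i=1: r=5+0=5, c=1*2+1=3

5,3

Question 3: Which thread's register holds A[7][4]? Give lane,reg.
30,0

r:7=>grp=7,rB=0  c:4=>tig=2,lo=0
L=7*4+2=30  i=0*2+0=0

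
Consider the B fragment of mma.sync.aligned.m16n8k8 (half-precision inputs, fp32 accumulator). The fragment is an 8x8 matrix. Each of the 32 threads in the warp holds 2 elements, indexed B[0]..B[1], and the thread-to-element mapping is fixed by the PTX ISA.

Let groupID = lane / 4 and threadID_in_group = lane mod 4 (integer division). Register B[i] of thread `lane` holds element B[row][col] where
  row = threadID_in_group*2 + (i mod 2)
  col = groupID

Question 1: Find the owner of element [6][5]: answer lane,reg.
c=5⇒gr=5  r=6⇒th=3,odd=0
L=5*4+3=23  i=0=0

23,0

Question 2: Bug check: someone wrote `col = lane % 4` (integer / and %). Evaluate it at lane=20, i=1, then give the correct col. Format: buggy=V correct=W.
`lane % 4`[20,1]→0
lane 20→20/4=5, 20 mod 4=0
i=1  r:2·0+1→1  c:5
col: 0 vs 5

buggy=0 correct=5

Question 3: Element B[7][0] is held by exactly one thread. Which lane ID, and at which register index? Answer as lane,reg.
c=0→G=0  r=7→T=3,p=1
L=0*4+3=3  i=1=1

3,1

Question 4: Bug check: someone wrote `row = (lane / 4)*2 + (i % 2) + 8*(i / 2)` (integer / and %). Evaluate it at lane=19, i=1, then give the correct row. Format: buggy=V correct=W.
buggy=9 correct=7

`(lane / 4)*2 + (i % 2) + 8*(i / 2)`[19,1]⇒9
19: gr=4,th=3
[1] (3*2+1,4) = (7,4)
row: 9 vs 7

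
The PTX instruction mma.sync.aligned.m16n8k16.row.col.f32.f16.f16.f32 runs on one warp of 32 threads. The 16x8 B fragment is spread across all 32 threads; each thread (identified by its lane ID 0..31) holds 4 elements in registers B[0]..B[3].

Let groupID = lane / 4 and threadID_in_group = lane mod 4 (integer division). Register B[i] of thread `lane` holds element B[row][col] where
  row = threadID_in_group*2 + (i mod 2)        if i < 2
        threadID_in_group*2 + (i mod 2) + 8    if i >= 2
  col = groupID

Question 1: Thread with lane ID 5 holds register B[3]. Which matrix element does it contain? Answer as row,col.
11,1

lane 5⇒5/4=1, 5 mod 4=1
i=3  r:2·1+1+8⇒11  c:1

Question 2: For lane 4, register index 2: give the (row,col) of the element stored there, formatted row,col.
4: gr=1,th=0
[2] (0*2+0+8,1) = (8,1)

8,1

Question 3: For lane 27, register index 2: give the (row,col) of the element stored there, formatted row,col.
14,6

L=27->gid=27>>2=6, tid=27&3=3
[2]->row 3·2+0+8=14  col gid=6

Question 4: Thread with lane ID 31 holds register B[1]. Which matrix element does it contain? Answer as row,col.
7,7

L=31→G=31>>2=7, T=31&3=3
[1]→row 3·2+1+0=7  col G=7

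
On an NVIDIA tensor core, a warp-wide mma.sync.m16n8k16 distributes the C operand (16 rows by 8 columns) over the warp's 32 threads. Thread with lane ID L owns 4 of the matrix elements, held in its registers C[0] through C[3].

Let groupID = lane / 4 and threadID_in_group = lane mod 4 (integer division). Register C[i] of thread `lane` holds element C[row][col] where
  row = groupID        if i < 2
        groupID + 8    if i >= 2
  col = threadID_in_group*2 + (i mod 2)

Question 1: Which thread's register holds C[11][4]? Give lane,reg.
14,2

r=11→G=3,rhi=1  c=4→T=2,p=0
L=3*4+2=14  i=1*2+0=2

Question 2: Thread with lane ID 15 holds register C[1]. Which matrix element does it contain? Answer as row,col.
3,7

lane 15: gr=3 (15/4), th=3 (15%4)
i=1: r=3+0=3, c=3*2+1=7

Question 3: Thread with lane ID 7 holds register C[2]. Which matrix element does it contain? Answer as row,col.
lane 7->7/4=1, 7 mod 4=3
i=2  r:1+8->9  c:2·3+0->6

9,6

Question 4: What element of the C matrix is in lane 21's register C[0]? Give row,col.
21: grp=5,tig=1
[0] (5+0,1*2+0) = (5,2)

5,2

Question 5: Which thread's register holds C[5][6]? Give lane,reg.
r=5⇒gr=5,Rb=0  c=6⇒th=3,odd=0
L=5*4+3=23  i=0*2+0=0

23,0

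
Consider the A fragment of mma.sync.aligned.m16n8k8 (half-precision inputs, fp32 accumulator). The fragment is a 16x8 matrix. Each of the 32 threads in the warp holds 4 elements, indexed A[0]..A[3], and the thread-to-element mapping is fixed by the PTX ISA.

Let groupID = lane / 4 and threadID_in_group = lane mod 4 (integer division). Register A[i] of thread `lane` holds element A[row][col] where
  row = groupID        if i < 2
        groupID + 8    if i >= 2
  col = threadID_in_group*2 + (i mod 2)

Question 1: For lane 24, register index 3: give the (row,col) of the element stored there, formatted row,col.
L=24->gid=24>>2=6, tid=24&3=0
[3]->row 6+8=14  col 0·2+1=1

14,1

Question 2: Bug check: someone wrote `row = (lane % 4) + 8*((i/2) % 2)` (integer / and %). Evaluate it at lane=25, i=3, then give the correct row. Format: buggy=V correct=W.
`(lane % 4) + 8*((i/2) % 2)`[25,3]→9
lane 25→25/4=6, 25 mod 4=1
i=3  r:6+8→14  c:2·1+1→3
row: 9 vs 14

buggy=9 correct=14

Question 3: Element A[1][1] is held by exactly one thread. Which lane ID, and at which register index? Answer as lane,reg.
4,1

r: 1->gid=1,r8=0  c: 1->tid=0,i&1=1
L=1*4+0=4  i=0*2+1=1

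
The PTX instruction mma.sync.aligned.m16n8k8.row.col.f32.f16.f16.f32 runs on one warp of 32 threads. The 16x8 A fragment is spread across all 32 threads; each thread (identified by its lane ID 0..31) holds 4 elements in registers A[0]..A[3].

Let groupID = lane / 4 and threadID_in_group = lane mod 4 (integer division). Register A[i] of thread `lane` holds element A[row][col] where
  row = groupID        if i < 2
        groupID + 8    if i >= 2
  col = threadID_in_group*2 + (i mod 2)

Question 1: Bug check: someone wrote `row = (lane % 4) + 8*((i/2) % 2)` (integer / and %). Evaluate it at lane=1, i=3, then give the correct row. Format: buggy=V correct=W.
buggy=9 correct=8

`(lane % 4) + 8*((i/2) % 2)`[1,3]->9
1: g=0,t=1
[3] (0+8,1*2+1) = (8,3)
row: 9 vs 8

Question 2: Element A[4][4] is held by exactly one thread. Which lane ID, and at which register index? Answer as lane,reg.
r=4⇒gr=4,Rb=0  c=4⇒th=2,odd=0
L=4*4+2=18  i=0*2+0=0

18,0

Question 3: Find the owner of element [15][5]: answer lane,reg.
r=15→G=7,rhi=1  c=5→T=2,p=1
L=7*4+2=30  i=1*2+1=3

30,3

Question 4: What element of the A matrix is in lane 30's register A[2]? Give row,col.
lane 30: gid=7 (30/4), tid=2 (30%4)
i=2: r=7+8=15, c=2*2+0=4

15,4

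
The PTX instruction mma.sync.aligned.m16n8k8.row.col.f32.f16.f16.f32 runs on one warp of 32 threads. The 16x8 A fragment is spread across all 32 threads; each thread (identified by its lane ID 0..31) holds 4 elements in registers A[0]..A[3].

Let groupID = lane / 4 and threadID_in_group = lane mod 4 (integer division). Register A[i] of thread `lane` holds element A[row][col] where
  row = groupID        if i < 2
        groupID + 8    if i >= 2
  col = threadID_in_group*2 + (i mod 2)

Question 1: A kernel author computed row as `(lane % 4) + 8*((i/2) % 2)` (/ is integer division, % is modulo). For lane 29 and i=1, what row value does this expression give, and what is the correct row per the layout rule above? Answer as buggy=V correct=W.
`(lane % 4) + 8*((i/2) % 2)`[29,1]⇒1
lane 29⇒29/4=7, 29 mod 4=1
i=1  r:7+0⇒7  c:2·1+1⇒3
row: 1 vs 7

buggy=1 correct=7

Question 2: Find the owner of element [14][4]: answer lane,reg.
26,2

r=14->g=6,rb=1  c=4->t=2,b0=0
L=6*4+2=26  i=1*2+0=2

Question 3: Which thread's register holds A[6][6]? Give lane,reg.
r: 6->gid=6,r8=0  c: 6->tid=3,i&1=0
L=6*4+3=27  i=0*2+0=0

27,0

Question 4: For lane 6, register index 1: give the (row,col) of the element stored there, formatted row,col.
1,5

6: g=1,t=2
[1] (1+0,2*2+1) = (1,5)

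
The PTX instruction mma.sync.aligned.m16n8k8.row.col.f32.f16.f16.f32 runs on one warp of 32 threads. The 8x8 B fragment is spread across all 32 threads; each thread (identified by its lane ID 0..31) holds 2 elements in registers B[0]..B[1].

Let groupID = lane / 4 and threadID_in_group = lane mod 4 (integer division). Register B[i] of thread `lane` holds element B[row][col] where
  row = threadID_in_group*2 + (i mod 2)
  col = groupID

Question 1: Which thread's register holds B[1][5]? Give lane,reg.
20,1

c: 5->gid=5  r: 1->tid=0,i&1=1
L=5*4+0=20  i=1=1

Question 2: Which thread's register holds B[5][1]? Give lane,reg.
c:1=>grp=1  r:5=>tig=2,lo=1
L=1*4+2=6  i=1=1

6,1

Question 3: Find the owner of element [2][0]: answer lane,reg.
1,0

c=0→G=0  r=2→T=1,p=0
L=0*4+1=1  i=0=0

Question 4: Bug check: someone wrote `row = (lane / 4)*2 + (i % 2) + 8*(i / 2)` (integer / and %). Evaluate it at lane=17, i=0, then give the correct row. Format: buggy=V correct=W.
`(lane / 4)*2 + (i % 2) + 8*(i / 2)`[17,0]->8
L=17->gid=17>>2=4, tid=17&3=1
[0]->row 1·2+0=2  col gid=4
row: 8 vs 2

buggy=8 correct=2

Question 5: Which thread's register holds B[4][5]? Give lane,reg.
c:5=>grp=5  r:4=>tig=2,lo=0
L=5*4+2=22  i=0=0

22,0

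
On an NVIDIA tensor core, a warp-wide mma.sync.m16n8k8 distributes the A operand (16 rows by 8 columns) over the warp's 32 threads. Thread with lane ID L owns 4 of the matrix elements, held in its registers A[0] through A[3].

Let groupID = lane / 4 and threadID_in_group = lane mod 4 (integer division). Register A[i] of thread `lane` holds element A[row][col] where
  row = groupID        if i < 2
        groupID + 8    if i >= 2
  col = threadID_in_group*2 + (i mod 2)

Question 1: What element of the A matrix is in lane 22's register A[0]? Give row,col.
5,4

22: grp=5,tig=2
[0] (5+0,2*2+0) = (5,4)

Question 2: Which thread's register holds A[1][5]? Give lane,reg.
r=1→G=1,rhi=0  c=5→T=2,p=1
L=1*4+2=6  i=0*2+1=1

6,1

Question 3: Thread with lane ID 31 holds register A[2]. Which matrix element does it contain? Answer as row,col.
lane 31: grp=7 (31/4), tig=3 (31%4)
i=2: r=7+8=15, c=3*2+0=6

15,6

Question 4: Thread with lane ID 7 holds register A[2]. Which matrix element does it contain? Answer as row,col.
9,6

lane 7->7/4=1, 7 mod 4=3
i=2  r:1+8->9  c:2·3+0->6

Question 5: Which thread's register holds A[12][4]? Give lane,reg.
r:12=>grp=4,rB=1  c:4=>tig=2,lo=0
L=4*4+2=18  i=1*2+0=2

18,2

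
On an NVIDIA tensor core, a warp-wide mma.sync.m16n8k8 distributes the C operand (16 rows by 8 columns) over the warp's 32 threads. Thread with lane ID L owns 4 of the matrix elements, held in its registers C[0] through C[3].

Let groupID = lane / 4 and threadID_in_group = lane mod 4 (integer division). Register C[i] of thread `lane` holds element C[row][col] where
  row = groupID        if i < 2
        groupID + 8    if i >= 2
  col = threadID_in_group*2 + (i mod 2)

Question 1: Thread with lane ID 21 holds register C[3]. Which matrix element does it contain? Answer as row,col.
21: g=5,t=1
[3] (5+8,1*2+1) = (13,3)

13,3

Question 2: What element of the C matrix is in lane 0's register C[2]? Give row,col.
8,0

L=0->g=0>>2=0, t=0&3=0
[2]->row 0+8=8  col 0·2+0=0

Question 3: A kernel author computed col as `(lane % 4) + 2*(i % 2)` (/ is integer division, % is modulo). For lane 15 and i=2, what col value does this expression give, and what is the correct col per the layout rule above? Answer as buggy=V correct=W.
`(lane % 4) + 2*(i % 2)`[15,2]→3
15: G=3,T=3
[2] (3+8,3*2+0) = (11,6)
col: 3 vs 6

buggy=3 correct=6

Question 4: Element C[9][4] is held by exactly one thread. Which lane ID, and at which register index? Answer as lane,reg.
r:9=>grp=1,rB=1  c:4=>tig=2,lo=0
L=1*4+2=6  i=1*2+0=2

6,2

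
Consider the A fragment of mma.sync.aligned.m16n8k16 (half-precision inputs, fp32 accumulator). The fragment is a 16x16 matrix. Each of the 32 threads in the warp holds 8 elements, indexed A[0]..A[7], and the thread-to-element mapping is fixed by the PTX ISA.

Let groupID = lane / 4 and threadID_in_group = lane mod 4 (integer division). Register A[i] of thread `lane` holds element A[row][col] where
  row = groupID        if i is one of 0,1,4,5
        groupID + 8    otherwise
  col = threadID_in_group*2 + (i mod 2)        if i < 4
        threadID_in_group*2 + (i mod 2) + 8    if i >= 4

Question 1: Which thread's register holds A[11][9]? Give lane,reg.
12,7

r=11→G=3,rhi=1  c=9→chi=1,T=0,p=1
L=3*4+0=12  i=1*4+1*2+1=7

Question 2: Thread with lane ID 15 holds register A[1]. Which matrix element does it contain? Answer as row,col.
3,7

L=15⇒gr=15>>2=3, th=15&3=3
[1]⇒row 3+0=3  col 3·2+1+0=7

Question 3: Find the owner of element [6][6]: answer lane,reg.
r=6->g=6,rb=0  c=6->cb=0,t=3,b0=0
L=6*4+3=27  i=0*4+0*2+0=0

27,0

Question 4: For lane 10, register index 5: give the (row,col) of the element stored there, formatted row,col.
lane 10: grp=2 (10/4), tig=2 (10%4)
i=5: r=2+0=2, c=2*2+1+8=13

2,13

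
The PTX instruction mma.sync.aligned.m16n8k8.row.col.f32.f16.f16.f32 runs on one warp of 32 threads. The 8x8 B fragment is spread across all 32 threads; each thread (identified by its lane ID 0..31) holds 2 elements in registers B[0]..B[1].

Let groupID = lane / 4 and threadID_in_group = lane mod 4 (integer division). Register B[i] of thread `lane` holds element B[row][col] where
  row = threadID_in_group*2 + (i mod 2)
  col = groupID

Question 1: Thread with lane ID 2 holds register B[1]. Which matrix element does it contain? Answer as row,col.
5,0

lane 2: gid=0 (2/4), tid=2 (2%4)
i=1: r=2*2+1=5, c=gid=0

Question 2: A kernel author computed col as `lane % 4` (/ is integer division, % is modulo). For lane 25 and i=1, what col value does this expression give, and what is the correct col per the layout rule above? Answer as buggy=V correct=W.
`lane % 4`[25,1]⇒1
L=25⇒gr=25>>2=6, th=25&3=1
[1]⇒row 1·2+1=3  col gr=6
col: 1 vs 6

buggy=1 correct=6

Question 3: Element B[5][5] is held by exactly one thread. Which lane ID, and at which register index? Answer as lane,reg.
22,1

c: 5->gid=5  r: 5->tid=2,i&1=1
L=5*4+2=22  i=1=1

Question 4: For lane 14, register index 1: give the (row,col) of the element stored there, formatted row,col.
5,3

lane 14⇒14/4=3, 14 mod 4=2
i=1  r:2·2+1⇒5  c:3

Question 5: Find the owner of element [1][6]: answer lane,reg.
24,1

c: 6->gid=6  r: 1->tid=0,i&1=1
L=6*4+0=24  i=1=1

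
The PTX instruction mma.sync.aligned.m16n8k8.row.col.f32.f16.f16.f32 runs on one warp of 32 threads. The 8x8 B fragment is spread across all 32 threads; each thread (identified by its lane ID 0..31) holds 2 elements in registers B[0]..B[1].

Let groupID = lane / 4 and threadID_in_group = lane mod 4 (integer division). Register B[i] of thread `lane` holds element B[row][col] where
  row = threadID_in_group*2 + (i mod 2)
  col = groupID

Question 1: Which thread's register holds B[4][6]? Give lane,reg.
26,0

c: 6->gid=6  r: 4->tid=2,i&1=0
L=6*4+2=26  i=0=0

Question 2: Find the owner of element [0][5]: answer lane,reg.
c=5->g=5  r=0->t=0,b0=0
L=5*4+0=20  i=0=0

20,0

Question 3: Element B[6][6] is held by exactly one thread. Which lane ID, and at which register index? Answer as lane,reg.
27,0

c:6=>grp=6  r:6=>tig=3,lo=0
L=6*4+3=27  i=0=0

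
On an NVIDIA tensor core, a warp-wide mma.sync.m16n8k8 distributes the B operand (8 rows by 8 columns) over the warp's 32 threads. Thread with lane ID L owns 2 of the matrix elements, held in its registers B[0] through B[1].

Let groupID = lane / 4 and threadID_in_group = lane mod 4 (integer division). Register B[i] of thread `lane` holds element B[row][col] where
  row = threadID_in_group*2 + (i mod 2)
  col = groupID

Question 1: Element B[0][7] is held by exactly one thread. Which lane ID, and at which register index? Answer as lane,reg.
c:7=>grp=7  r:0=>tig=0,lo=0
L=7*4+0=28  i=0=0

28,0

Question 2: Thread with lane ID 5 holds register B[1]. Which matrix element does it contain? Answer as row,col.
lane 5->5/4=1, 5 mod 4=1
i=1  r:2·1+1->3  c:1

3,1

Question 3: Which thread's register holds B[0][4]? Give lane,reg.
c=4->g=4  r=0->t=0,b0=0
L=4*4+0=16  i=0=0

16,0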